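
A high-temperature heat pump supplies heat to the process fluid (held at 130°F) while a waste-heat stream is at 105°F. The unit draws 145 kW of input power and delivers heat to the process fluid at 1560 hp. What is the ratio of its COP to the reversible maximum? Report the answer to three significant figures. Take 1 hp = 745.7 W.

Converting, Q̇_H = 1560 hp = 1163 kW, so COP_actual = Q̇_H/Ẇ = 1163/145.0 = 8.023.
In absolute terms T_C = 313.71 K and T_H = 327.59 K, so ΔT = 13.89 K.
COP_Carnot = T_H/ΔT = 327.59/13.89 = 23.59.
η_II = COP_actual/COP_Carnot = 8.023/23.59 = 0.3401.

0.340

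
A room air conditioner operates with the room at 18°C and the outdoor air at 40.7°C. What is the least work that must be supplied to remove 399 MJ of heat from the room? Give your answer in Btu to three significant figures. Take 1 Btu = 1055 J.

29500 Btu

In absolute terms T_C = 291.15 K and T_H = 313.85 K, so ΔT = 22.70 K.
The reversible limit is COP_R = T_C/ΔT = 12.83, so W_min = Q_C/COP = Q_C·ΔT/T_C.
W_min = 399.0 × 22.70/291.15 = 31.11 MJ = 29490 Btu.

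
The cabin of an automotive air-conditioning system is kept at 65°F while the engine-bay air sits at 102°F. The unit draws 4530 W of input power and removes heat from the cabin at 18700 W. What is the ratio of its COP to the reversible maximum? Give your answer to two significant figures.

COP_actual = Q̇_C/Ẇ = 18700/4530 = 4.128.
In absolute terms T_C = 291.48 K and T_H = 312.04 K, so ΔT = 20.56 K.
COP_Carnot = T_C/ΔT = 291.48/20.56 = 14.18.
η_II = COP_actual/COP_Carnot = 4.128/14.18 = 0.2911.

0.29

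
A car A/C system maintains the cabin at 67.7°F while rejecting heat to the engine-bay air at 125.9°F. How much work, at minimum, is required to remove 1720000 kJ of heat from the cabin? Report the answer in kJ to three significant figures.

In absolute terms T_C = 292.98 K and T_H = 325.32 K, so ΔT = 32.33 K.
The reversible limit is COP_R = T_C/ΔT = 9.061, so W_min = Q_C/COP = Q_C·ΔT/T_C.
W_min = 1720000 × 32.33/292.98 = 189800 kJ.

190000 kJ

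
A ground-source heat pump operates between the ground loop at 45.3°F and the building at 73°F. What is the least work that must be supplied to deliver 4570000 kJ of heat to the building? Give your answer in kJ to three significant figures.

238000 kJ

In absolute terms T_C = 280.54 K and T_H = 295.93 K, so ΔT = 15.39 K.
The reversible limit is COP_HP = T_H/ΔT = 19.23, so W_min = Q_H/COP = Q_H·ΔT/T_H.
W_min = 4570000 × 15.39/295.93 = 237600 kJ.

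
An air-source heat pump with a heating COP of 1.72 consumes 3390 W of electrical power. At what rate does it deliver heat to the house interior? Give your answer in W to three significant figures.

5830 W

Q̇_H = COP_HP × Ẇ = 1.72 × 3390 = 5831 W.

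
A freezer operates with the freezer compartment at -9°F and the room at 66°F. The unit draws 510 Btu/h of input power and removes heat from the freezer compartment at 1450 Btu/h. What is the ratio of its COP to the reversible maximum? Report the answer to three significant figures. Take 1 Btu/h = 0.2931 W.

COP_actual = Q̇_C/Ẇ = 1450/510.0 = 2.843.
In absolute terms T_C = 250.37 K and T_H = 292.04 K, so ΔT = 41.67 K.
COP_Carnot = T_C/ΔT = 250.37/41.67 = 6.009.
η_II = COP_actual/COP_Carnot = 2.843/6.009 = 0.4732.

0.473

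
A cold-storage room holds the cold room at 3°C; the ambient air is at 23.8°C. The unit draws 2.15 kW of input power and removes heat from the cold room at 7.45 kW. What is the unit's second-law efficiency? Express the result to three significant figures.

0.261

COP_actual = Q̇_C/Ẇ = 7.450/2.150 = 3.465.
In absolute terms T_C = 276.15 K and T_H = 296.95 K, so ΔT = 20.80 K.
COP_Carnot = T_C/ΔT = 276.15/20.80 = 13.28.
η_II = COP_actual/COP_Carnot = 3.465/13.28 = 0.2610.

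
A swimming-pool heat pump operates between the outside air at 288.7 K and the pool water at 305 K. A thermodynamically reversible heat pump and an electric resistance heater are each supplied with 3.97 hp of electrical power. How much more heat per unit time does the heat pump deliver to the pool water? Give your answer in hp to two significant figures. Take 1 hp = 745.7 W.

The reservoir spacing is ΔT = 305 − 288.7 = 16.30 K.
COP_Carnot = T_H/ΔT = 305.00/16.30 = 18.71.
The heat pump delivers Q̇_H = COP × Ẇ = 74.29 hp; the resistance heater delivers Ẇ = 3.970 hp.
Extra = (COP − 1)·Ẇ = 70.32 hp.

70 hp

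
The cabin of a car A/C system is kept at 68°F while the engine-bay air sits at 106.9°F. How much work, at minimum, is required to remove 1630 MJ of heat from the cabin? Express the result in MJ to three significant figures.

120 MJ

In absolute terms T_C = 293.15 K and T_H = 314.76 K, so ΔT = 21.61 K.
The reversible limit is COP_R = T_C/ΔT = 13.56, so W_min = Q_C/COP = Q_C·ΔT/T_C.
W_min = 1630 × 21.61/293.15 = 120.2 MJ.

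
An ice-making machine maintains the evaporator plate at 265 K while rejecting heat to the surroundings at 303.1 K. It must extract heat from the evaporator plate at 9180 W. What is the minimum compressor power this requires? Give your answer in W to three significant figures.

1320 W

The reservoir spacing is ΔT = 303.1 − 265 = 38.10 K.
COP_Carnot = T_C/ΔT = 265.00/38.10 = 6.955.
Ẇ_min = Q̇/COP_Carnot = 9180/6.955 = 1320 W.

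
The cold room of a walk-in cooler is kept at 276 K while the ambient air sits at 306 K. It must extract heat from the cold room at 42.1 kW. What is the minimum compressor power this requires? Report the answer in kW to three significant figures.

4.58 kW

The reservoir spacing is ΔT = 306 − 276 = 30.00 K.
COP_Carnot = T_C/ΔT = 276.00/30.00 = 9.200.
Ẇ_min = Q̇/COP_Carnot = 42.10/9.200 = 4.576 kW.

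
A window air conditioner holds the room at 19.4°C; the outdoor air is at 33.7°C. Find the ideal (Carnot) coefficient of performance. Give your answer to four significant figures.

In absolute terms T_C = 292.55 K and T_H = 306.85 K, so ΔT = 14.30 K.
For a reversible cycle, COP_Carnot = T_C/ΔT = 292.55/14.30 = 20.46.

20.46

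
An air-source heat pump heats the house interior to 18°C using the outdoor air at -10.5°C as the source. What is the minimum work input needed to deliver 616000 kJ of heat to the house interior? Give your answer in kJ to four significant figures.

In absolute terms T_C = 262.65 K and T_H = 291.15 K, so ΔT = 28.50 K.
The reversible limit is COP_HP = T_H/ΔT = 10.22, so W_min = Q_H/COP = Q_H·ΔT/T_H.
W_min = 616000 × 28.50/291.15 = 60300 kJ.

60300 kJ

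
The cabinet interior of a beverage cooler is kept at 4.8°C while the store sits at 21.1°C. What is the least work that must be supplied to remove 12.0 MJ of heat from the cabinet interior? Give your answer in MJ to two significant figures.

0.70 MJ

In absolute terms T_C = 277.95 K and T_H = 294.25 K, so ΔT = 16.30 K.
The reversible limit is COP_R = T_C/ΔT = 17.05, so W_min = Q_C/COP = Q_C·ΔT/T_C.
W_min = 12.00 × 16.30/277.95 = 0.7037 MJ.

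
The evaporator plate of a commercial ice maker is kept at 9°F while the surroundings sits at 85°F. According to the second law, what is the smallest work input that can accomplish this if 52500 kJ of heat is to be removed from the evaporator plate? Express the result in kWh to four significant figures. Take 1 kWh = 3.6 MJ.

2.365 kWh

In absolute terms T_C = 260.37 K and T_H = 302.59 K, so ΔT = 42.22 K.
The reversible limit is COP_R = T_C/ΔT = 6.167, so W_min = Q_C/COP = Q_C·ΔT/T_C.
W_min = 52500 × 42.22/260.37 = 8513 kJ = 2.365 kWh.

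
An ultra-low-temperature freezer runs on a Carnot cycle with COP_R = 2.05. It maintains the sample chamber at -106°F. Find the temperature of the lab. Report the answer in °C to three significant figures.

19.2 °C

COP_R = T_C/(T_H − T_C) gives T_H − T_C = T_C/COP.
With T_C = 196.48 K, T_H = 196.48 × (1 + 1/2.05) = 292.33 K.
Converting, 292.33 K = 19.18°C.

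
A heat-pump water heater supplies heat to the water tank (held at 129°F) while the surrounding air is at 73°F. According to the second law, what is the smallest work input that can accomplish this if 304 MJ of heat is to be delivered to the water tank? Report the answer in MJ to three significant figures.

28.9 MJ

In absolute terms T_C = 295.93 K and T_H = 327.04 K, so ΔT = 31.11 K.
The reversible limit is COP_HP = T_H/ΔT = 10.51, so W_min = Q_H/COP = Q_H·ΔT/T_H.
W_min = 304.0 × 31.11/327.04 = 28.92 MJ.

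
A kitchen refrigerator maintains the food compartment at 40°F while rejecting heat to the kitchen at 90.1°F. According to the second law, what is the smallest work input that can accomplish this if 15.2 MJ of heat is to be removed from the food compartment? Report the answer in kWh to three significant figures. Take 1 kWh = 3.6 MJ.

In absolute terms T_C = 277.59 K and T_H = 305.43 K, so ΔT = 27.83 K.
The reversible limit is COP_R = T_C/ΔT = 9.973, so W_min = Q_C/COP = Q_C·ΔT/T_C.
W_min = 15.20 × 27.83/277.59 = 1.524 MJ = 0.4233 kWh.

0.423 kWh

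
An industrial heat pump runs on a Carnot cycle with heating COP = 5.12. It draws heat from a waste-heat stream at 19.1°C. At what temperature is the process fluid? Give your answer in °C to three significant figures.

90.0 °C

COP_HP = T_H/(T_H − T_C) rearranges to T_H = COP·T_C/(COP − 1).
With T_C = 292.25 K, T_H = 5.12 × 292.25/4.120 = 363.18 K.
Converting, 363.18 K = 90.03°C.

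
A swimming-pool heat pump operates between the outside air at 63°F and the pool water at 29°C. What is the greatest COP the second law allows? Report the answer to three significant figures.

In absolute terms T_C = 290.37 K and T_H = 302.15 K, so ΔT = 11.78 K.
For a reversible cycle, COP_Carnot = T_H/ΔT = 302.15/11.78 = 25.65.

25.7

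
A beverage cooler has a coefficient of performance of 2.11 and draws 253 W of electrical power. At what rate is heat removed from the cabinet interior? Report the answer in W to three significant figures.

Q̇_C = COP × Ẇ = 2.11 × 253.0 = 533.8 W.

534 W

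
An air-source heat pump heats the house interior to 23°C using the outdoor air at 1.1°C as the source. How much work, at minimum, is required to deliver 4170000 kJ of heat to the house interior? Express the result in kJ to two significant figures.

In absolute terms T_C = 274.25 K and T_H = 296.15 K, so ΔT = 21.90 K.
The reversible limit is COP_HP = T_H/ΔT = 13.52, so W_min = Q_H/COP = Q_H·ΔT/T_H.
W_min = 4170000 × 21.90/296.15 = 308400 kJ.

310000 kJ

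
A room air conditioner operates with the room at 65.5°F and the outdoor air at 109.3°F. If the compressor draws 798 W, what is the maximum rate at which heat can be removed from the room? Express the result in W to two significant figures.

9600 W

In absolute terms T_C = 291.76 K and T_H = 316.09 K, so ΔT = 24.33 K.
COP_Carnot = T_C/ΔT = 291.76/24.33 = 11.99.
Q̇_max = COP_Carnot × Ẇ = 11.99 × 798.0 W = 9568 W.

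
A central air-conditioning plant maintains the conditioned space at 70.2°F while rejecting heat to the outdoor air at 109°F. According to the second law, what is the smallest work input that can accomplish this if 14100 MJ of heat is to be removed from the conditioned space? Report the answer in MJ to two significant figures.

In absolute terms T_C = 294.37 K and T_H = 315.93 K, so ΔT = 21.56 K.
The reversible limit is COP_R = T_C/ΔT = 13.66, so W_min = Q_C/COP = Q_C·ΔT/T_C.
W_min = 14100 × 21.56/294.37 = 1032 MJ.

1000 MJ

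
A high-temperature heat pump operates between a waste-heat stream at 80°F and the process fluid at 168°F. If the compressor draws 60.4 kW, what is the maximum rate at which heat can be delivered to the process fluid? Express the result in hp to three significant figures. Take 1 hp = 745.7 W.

In absolute terms T_C = 299.82 K and T_H = 348.71 K, so ΔT = 48.89 K.
COP_Carnot = T_H/ΔT = 348.71/48.89 = 7.133.
Q̇_max = COP_Carnot × Ẇ = 7.133 × 60.40 kW = 430.8 kW = 577.7 hp.

578 hp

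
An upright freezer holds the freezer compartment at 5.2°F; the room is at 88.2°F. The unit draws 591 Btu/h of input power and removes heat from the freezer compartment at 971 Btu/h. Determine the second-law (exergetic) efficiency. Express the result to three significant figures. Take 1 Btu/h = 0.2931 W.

COP_actual = Q̇_C/Ẇ = 971.0/591.0 = 1.643.
In absolute terms T_C = 258.26 K and T_H = 304.37 K, so ΔT = 46.11 K.
COP_Carnot = T_C/ΔT = 258.26/46.11 = 5.601.
η_II = COP_actual/COP_Carnot = 1.643/5.601 = 0.2933.

0.293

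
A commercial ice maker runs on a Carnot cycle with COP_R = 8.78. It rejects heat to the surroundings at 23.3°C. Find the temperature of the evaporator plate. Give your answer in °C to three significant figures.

For a Carnot refrigerator COP_R = T_C/(T_H − T_C), so T_C = COP·T_H/(1 + COP).
With T_H = 296.45 K, T_C = 8.78 × 296.45/9.780 = 266.14 K.
Converting, 266.14 K = -7.01°C.

-7.01 °C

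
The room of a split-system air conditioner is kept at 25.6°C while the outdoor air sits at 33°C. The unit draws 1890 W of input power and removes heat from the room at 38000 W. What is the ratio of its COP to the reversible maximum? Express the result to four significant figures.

0.4980

COP_actual = Q̇_C/Ẇ = 38000/1890 = 20.11.
In absolute terms T_C = 298.75 K and T_H = 306.15 K, so ΔT = 7.400 K.
COP_Carnot = T_C/ΔT = 298.75/7.400 = 40.37.
η_II = COP_actual/COP_Carnot = 20.11/40.37 = 0.4980.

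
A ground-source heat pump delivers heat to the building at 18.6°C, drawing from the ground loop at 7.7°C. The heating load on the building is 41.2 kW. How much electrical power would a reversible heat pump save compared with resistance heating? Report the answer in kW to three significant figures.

39.7 kW

In absolute terms T_C = 280.85 K and T_H = 291.75 K, so ΔT = 10.90 K.
COP_Carnot = T_H/ΔT = 291.75/10.90 = 26.77.
Resistance heating needs Ẇ_res = Q̇_H = 41.20 kW; the reversible heat pump needs only Ẇ_hp = Q̇_H/COP = 1.539 kW.
Saving = 41.20 − 1.539 = 39.66 kW.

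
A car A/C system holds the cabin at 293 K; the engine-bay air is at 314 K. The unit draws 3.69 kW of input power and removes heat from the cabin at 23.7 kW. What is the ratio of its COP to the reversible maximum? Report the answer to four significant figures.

0.4603

COP_actual = Q̇_C/Ẇ = 23.70/3.690 = 6.423.
The reservoir spacing is ΔT = 314 − 293 = 21.00 K.
COP_Carnot = T_C/ΔT = 293.00/21.00 = 13.95.
η_II = COP_actual/COP_Carnot = 6.423/13.95 = 0.4603.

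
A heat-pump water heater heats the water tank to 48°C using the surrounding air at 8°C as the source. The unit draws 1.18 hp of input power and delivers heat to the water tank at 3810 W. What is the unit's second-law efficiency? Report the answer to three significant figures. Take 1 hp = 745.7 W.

0.539

Converting, Q̇_H = 3810 W = 5.109 hp, so COP_actual = Q̇_H/Ẇ = 5.109/1.180 = 4.330.
In absolute terms T_C = 281.15 K and T_H = 321.15 K, so ΔT = 40.00 K.
COP_Carnot = T_H/ΔT = 321.15/40.00 = 8.029.
η_II = COP_actual/COP_Carnot = 4.330/8.029 = 0.5393.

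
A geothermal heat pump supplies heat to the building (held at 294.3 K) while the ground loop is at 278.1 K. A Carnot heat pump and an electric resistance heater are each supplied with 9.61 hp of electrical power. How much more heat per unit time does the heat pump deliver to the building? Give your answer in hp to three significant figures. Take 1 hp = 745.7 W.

The reservoir spacing is ΔT = 294.3 − 278.1 = 16.20 K.
COP_Carnot = T_H/ΔT = 294.30/16.20 = 18.17.
The heat pump delivers Q̇_H = COP × Ẇ = 174.6 hp; the resistance heater delivers Ẇ = 9.610 hp.
Extra = (COP − 1)·Ẇ = 165.0 hp.

165 hp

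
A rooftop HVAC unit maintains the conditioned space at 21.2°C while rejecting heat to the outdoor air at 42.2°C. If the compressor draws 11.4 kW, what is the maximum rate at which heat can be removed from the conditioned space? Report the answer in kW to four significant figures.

In absolute terms T_C = 294.35 K and T_H = 315.35 K, so ΔT = 21.00 K.
COP_Carnot = T_C/ΔT = 294.35/21.00 = 14.02.
Q̇_max = COP_Carnot × Ẇ = 14.02 × 11.40 kW = 159.8 kW.

159.8 kW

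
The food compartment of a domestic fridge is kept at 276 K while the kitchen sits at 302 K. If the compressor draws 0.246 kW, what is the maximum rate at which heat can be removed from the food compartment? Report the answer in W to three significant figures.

2610 W

The reservoir spacing is ΔT = 302 − 276 = 26.00 K.
COP_Carnot = T_C/ΔT = 276.00/26.00 = 10.62.
Q̇_max = COP_Carnot × Ẇ = 10.62 × 0.2460 kW = 2.611 kW = 2611 W.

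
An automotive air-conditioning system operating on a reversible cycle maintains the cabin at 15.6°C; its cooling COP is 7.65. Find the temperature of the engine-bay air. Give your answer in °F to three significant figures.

128 °F

COP_R = T_C/(T_H − T_C) gives T_H − T_C = T_C/COP.
With T_C = 288.75 K, T_H = 288.75 × (1 + 1/7.65) = 326.50 K.
Converting, 326.50 K = 128.02°F.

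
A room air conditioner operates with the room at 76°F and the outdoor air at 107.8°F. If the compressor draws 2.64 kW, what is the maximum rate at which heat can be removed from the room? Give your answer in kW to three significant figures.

In absolute terms T_C = 297.59 K and T_H = 315.26 K, so ΔT = 17.67 K.
COP_Carnot = T_C/ΔT = 297.59/17.67 = 16.84.
Q̇_max = COP_Carnot × Ẇ = 16.84 × 2.640 kW = 44.47 kW.

44.5 kW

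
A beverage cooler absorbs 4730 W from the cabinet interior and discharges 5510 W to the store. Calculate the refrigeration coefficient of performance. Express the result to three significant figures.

The first law gives Q̇_H = Q̇_C + Ẇ, so the three rates are Q̇_C = 4730, Q̇_H = 5510, Ẇ = 780.0 W.
COP_R = Q̇_C/Ẇ = 4730/780.0 = 6.064.

6.06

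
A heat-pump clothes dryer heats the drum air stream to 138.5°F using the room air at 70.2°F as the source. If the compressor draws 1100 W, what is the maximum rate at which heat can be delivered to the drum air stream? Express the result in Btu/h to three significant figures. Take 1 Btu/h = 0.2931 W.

32900 Btu/h

In absolute terms T_C = 294.37 K and T_H = 332.32 K, so ΔT = 37.94 K.
COP_Carnot = T_H/ΔT = 332.32/37.94 = 8.758.
Q̇_max = COP_Carnot × Ẇ = 8.758 × 1100 W = 9634 W = 32870 Btu/h.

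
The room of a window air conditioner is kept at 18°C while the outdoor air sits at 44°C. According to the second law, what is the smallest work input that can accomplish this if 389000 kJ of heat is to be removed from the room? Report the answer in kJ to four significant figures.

In absolute terms T_C = 291.15 K and T_H = 317.15 K, so ΔT = 26.00 K.
The reversible limit is COP_R = T_C/ΔT = 11.20, so W_min = Q_C/COP = Q_C·ΔT/T_C.
W_min = 389000 × 26.00/291.15 = 34740 kJ.

34740 kJ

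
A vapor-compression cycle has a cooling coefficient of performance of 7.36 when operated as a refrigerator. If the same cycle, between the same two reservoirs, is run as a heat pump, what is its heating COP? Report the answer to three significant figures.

The first law on one cycle gives Q_H = Q_C + W, so Q_H/W = Q_C/W + 1.
COP_HP = COP_R + 1 = 7.36 + 1 = 8.36.

8.36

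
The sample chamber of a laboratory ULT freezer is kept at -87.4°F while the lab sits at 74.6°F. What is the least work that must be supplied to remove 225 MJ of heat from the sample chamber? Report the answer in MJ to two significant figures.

In absolute terms T_C = 206.82 K and T_H = 296.82 K, so ΔT = 90.00 K.
The reversible limit is COP_R = T_C/ΔT = 2.298, so W_min = Q_C/COP = Q_C·ΔT/T_C.
W_min = 225.0 × 90.00/206.82 = 97.91 MJ.

98 MJ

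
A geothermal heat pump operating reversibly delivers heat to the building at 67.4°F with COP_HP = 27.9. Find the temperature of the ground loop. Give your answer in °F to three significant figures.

48.5 °F

COP_HP = T_H/(T_H − T_C) gives T_H − T_C = T_H/COP.
With T_H = 292.82 K, T_C = 292.82 × (1 − 1/27.9) = 282.32 K.
Converting, 282.32 K = 48.51°F.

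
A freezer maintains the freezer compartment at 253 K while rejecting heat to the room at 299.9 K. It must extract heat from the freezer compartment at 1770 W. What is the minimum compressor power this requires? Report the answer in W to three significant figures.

328 W

The reservoir spacing is ΔT = 299.9 − 253 = 46.90 K.
COP_Carnot = T_C/ΔT = 253.00/46.90 = 5.394.
Ẇ_min = Q̇/COP_Carnot = 1770/5.394 = 328.1 W.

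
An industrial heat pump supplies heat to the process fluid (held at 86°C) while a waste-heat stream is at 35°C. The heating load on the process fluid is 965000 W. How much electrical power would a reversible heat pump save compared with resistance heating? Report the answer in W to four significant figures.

828000 W

In absolute terms T_C = 308.15 K and T_H = 359.15 K, so ΔT = 51.00 K.
COP_Carnot = T_H/ΔT = 359.15/51.00 = 7.042.
Resistance heating needs Ẇ_res = Q̇_H = 965000 W; the reversible heat pump needs only Ẇ_hp = Q̇_H/COP = 137000 W.
Saving = 965000 − 137000 = 828000 W.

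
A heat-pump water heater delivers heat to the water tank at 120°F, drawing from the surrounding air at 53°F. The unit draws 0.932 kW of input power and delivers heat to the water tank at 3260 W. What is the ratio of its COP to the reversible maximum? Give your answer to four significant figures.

Converting, Q̇_H = 3260 W = 3.260 kW, so COP_actual = Q̇_H/Ẇ = 3.260/0.9320 = 3.498.
In absolute terms T_C = 284.82 K and T_H = 322.04 K, so ΔT = 37.22 K.
COP_Carnot = T_H/ΔT = 322.04/37.22 = 8.652.
η_II = COP_actual/COP_Carnot = 3.498/8.652 = 0.4043.

0.4043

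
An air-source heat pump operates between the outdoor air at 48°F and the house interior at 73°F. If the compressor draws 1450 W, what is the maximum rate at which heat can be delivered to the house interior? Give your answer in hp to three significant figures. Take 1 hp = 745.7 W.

41.4 hp

In absolute terms T_C = 282.04 K and T_H = 295.93 K, so ΔT = 13.89 K.
COP_Carnot = T_H/ΔT = 295.93/13.89 = 21.31.
Q̇_max = COP_Carnot × Ẇ = 21.31 × 1450 W = 30890 W = 41.43 hp.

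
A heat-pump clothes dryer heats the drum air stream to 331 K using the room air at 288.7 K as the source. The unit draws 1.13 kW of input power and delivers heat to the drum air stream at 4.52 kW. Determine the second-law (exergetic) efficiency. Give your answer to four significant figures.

0.5112

COP_actual = Q̇_H/Ẇ = 4.520/1.130 = 4.000.
The reservoir spacing is ΔT = 331 − 288.7 = 42.30 K.
COP_Carnot = T_H/ΔT = 331.00/42.30 = 7.825.
η_II = COP_actual/COP_Carnot = 4.000/7.825 = 0.5112.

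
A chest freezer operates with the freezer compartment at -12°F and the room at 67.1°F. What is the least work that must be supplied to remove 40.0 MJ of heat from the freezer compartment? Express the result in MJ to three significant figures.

In absolute terms T_C = 248.71 K and T_H = 292.65 K, so ΔT = 43.94 K.
The reversible limit is COP_R = T_C/ΔT = 5.660, so W_min = Q_C/COP = Q_C·ΔT/T_C.
W_min = 40.00 × 43.94/248.71 = 7.068 MJ.

7.07 MJ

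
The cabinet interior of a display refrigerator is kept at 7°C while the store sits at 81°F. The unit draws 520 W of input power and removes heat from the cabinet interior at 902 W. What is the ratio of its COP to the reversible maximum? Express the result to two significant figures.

0.13

COP_actual = Q̇_C/Ẇ = 902.0/520.0 = 1.735.
In absolute terms T_C = 280.15 K and T_H = 300.37 K, so ΔT = 20.22 K.
COP_Carnot = T_C/ΔT = 280.15/20.22 = 13.85.
η_II = COP_actual/COP_Carnot = 1.735/13.85 = 0.1252.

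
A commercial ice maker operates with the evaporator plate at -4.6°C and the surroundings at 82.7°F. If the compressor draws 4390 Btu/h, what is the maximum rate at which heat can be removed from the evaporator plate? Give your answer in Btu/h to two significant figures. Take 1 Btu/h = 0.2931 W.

In absolute terms T_C = 268.55 K and T_H = 301.32 K, so ΔT = 32.77 K.
COP_Carnot = T_C/ΔT = 268.55/32.77 = 8.196.
Q̇_max = COP_Carnot × Ẇ = 8.196 × 4390 Btu/h = 35980 Btu/h.

36000 Btu/h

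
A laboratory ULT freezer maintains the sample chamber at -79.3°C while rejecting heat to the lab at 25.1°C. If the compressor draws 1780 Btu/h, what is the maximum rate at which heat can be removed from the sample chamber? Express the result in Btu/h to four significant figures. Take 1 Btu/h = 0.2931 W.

In absolute terms T_C = 193.85 K and T_H = 298.25 K, so ΔT = 104.4 K.
COP_Carnot = T_C/ΔT = 193.85/104.4 = 1.857.
Q̇_max = COP_Carnot × Ẇ = 1.857 × 1780 Btu/h = 3305 Btu/h.

3305 Btu/h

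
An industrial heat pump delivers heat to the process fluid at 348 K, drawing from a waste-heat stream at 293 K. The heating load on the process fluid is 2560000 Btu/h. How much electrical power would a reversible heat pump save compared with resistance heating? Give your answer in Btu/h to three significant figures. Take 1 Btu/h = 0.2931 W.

The reservoir spacing is ΔT = 348 − 293 = 55.00 K.
COP_Carnot = T_H/ΔT = 348.00/55.00 = 6.327.
Resistance heating needs Ẇ_res = Q̇_H = 2560000 Btu/h; the reversible heat pump needs only Ẇ_hp = Q̇_H/COP = 404600 Btu/h.
Saving = 2560000 − 404600 = 2155000 Btu/h.

2160000 Btu/h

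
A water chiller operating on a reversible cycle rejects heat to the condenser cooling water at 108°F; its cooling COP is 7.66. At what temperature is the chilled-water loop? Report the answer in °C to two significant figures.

For a Carnot refrigerator COP_R = T_C/(T_H − T_C), so T_C = COP·T_H/(1 + COP).
With T_H = 315.37 K, T_C = 7.66 × 315.37/8.660 = 278.96 K.
Converting, 278.96 K = 5.81°C.

5.8 °C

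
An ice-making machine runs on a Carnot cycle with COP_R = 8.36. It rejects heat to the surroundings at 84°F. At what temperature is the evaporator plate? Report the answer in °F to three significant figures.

For a Carnot refrigerator COP_R = T_C/(T_H − T_C), so T_C = COP·T_H/(1 + COP).
With T_H = 302.04 K, T_C = 8.36 × 302.04/9.360 = 269.77 K.
Converting, 269.77 K = 25.92°F.

25.9 °F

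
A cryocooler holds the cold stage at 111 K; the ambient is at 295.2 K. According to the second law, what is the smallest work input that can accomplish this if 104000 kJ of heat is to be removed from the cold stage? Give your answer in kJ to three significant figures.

The reservoir spacing is ΔT = 295.2 − 111 = 184.2 K.
The reversible limit is COP_R = T_C/ΔT = 0.6026, so W_min = Q_C/COP = Q_C·ΔT/T_C.
W_min = 104000 × 184.2/111.00 = 172600 kJ.

173000 kJ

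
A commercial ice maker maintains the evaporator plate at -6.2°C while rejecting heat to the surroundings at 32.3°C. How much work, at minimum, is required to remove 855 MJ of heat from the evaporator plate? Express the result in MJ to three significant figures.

In absolute terms T_C = 266.95 K and T_H = 305.45 K, so ΔT = 38.50 K.
The reversible limit is COP_R = T_C/ΔT = 6.934, so W_min = Q_C/COP = Q_C·ΔT/T_C.
W_min = 855.0 × 38.50/266.95 = 123.3 MJ.

123 MJ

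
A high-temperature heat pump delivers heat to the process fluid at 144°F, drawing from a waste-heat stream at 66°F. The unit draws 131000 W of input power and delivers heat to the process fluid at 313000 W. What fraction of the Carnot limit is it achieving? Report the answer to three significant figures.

COP_actual = Q̇_H/Ẇ = 313000/131000 = 2.389.
In absolute terms T_C = 292.04 K and T_H = 335.37 K, so ΔT = 43.33 K.
COP_Carnot = T_H/ΔT = 335.37/43.33 = 7.739.
η_II = COP_actual/COP_Carnot = 2.389/7.739 = 0.3087.

0.309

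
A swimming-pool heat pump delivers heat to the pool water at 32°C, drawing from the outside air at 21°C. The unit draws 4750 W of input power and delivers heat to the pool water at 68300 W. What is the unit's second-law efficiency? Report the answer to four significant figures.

COP_actual = Q̇_H/Ẇ = 68300/4750 = 14.38.
In absolute terms T_C = 294.15 K and T_H = 305.15 K, so ΔT = 11.00 K.
COP_Carnot = T_H/ΔT = 305.15/11.00 = 27.74.
η_II = COP_actual/COP_Carnot = 14.38/27.74 = 0.5183.

0.5183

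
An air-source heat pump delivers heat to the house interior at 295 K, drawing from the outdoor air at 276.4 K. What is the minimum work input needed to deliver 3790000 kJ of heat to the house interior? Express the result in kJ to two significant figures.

The reservoir spacing is ΔT = 295 − 276.4 = 18.60 K.
The reversible limit is COP_HP = T_H/ΔT = 15.86, so W_min = Q_H/COP = Q_H·ΔT/T_H.
W_min = 3790000 × 18.60/295.00 = 239000 kJ.

240000 kJ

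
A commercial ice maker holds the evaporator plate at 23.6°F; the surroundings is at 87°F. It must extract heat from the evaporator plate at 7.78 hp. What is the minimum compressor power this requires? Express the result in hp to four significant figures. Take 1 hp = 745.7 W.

1.021 hp

In absolute terms T_C = 268.48 K and T_H = 303.71 K, so ΔT = 35.22 K.
COP_Carnot = T_C/ΔT = 268.48/35.22 = 7.623.
Ẇ_min = Q̇/COP_Carnot = 7.780/7.623 = 1.021 hp.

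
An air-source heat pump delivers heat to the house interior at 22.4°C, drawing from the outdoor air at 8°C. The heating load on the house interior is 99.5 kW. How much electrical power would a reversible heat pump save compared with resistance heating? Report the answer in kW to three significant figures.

In absolute terms T_C = 281.15 K and T_H = 295.55 K, so ΔT = 14.40 K.
COP_Carnot = T_H/ΔT = 295.55/14.40 = 20.52.
Resistance heating needs Ẇ_res = Q̇_H = 99.50 kW; the reversible heat pump needs only Ẇ_hp = Q̇_H/COP = 4.848 kW.
Saving = 99.50 − 4.848 = 94.65 kW.

94.7 kW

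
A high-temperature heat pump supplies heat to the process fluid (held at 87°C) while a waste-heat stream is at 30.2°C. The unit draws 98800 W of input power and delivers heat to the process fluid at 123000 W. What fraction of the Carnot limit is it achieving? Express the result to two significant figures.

0.20

COP_actual = Q̇_H/Ẇ = 123000/98800 = 1.245.
In absolute terms T_C = 303.35 K and T_H = 360.15 K, so ΔT = 56.80 K.
COP_Carnot = T_H/ΔT = 360.15/56.80 = 6.341.
η_II = COP_actual/COP_Carnot = 1.245/6.341 = 0.1963.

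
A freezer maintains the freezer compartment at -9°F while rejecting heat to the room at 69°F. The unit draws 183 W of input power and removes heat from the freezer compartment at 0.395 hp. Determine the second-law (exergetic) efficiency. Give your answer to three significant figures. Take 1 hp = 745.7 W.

Converting, Q̇_C = 0.3950 hp = 294.6 W, so COP_actual = Q̇_C/Ẇ = 294.6/183.0 = 1.610.
In absolute terms T_C = 250.37 K and T_H = 293.71 K, so ΔT = 43.33 K.
COP_Carnot = T_C/ΔT = 250.37/43.33 = 5.778.
η_II = COP_actual/COP_Carnot = 1.610/5.778 = 0.2786.

0.279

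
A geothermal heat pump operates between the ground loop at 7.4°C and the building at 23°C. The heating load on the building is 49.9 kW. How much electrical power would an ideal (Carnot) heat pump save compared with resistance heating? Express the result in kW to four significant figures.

In absolute terms T_C = 280.55 K and T_H = 296.15 K, so ΔT = 15.60 K.
COP_Carnot = T_H/ΔT = 296.15/15.60 = 18.98.
Resistance heating needs Ẇ_res = Q̇_H = 49.90 kW; the reversible heat pump needs only Ẇ_hp = Q̇_H/COP = 2.629 kW.
Saving = 49.90 − 2.629 = 47.27 kW.

47.27 kW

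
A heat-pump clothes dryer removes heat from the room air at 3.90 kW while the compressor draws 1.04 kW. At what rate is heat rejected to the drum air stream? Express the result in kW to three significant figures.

4.94 kW

For a cyclic device the first law requires Q̇_H = Q̇_C + Ẇ.
Q̇_H = Q̇_C + Ẇ = 4.940 kW.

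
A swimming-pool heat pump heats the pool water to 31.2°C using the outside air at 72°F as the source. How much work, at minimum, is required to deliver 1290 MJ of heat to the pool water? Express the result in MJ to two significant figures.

In absolute terms T_C = 295.37 K and T_H = 304.35 K, so ΔT = 8.978 K.
The reversible limit is COP_HP = T_H/ΔT = 33.90, so W_min = Q_H/COP = Q_H·ΔT/T_H.
W_min = 1290 × 8.978/304.35 = 38.05 MJ.

38 MJ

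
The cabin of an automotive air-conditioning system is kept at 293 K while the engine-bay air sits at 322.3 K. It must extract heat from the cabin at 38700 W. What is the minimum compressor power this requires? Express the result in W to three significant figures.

The reservoir spacing is ΔT = 322.3 − 293 = 29.30 K.
COP_Carnot = T_C/ΔT = 293.00/29.30 = 10.00.
Ẇ_min = Q̇/COP_Carnot = 38700/10.00 = 3870 W.

3870 W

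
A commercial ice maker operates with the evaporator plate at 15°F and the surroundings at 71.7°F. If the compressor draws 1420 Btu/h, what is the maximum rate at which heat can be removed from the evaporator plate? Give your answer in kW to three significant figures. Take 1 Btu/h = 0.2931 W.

In absolute terms T_C = 263.71 K and T_H = 295.21 K, so ΔT = 31.50 K.
COP_Carnot = T_C/ΔT = 263.71/31.50 = 8.372.
Q̇_max = COP_Carnot × Ẇ = 8.372 × 1420 Btu/h = 11890 Btu/h = 3.484 kW.

3.48 kW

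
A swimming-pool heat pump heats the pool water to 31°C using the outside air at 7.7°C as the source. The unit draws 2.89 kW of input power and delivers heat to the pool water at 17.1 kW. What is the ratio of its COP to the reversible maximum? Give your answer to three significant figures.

COP_actual = Q̇_H/Ẇ = 17.10/2.890 = 5.917.
In absolute terms T_C = 280.85 K and T_H = 304.15 K, so ΔT = 23.30 K.
COP_Carnot = T_H/ΔT = 304.15/23.30 = 13.05.
η_II = COP_actual/COP_Carnot = 5.917/13.05 = 0.4533.

0.453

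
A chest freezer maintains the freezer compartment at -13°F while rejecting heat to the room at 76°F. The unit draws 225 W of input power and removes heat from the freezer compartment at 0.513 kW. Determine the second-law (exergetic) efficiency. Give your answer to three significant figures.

Converting, Q̇_C = 0.5130 kW = 513.0 W, so COP_actual = Q̇_C/Ẇ = 513.0/225.0 = 2.280.
In absolute terms T_C = 248.15 K and T_H = 297.59 K, so ΔT = 49.44 K.
COP_Carnot = T_C/ΔT = 248.15/49.44 = 5.019.
η_II = COP_actual/COP_Carnot = 2.280/5.019 = 0.4543.

0.454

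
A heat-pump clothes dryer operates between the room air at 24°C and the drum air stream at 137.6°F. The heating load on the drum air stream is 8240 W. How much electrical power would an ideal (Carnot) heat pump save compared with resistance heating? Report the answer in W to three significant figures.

In absolute terms T_C = 297.15 K and T_H = 331.82 K, so ΔT = 34.67 K.
COP_Carnot = T_H/ΔT = 331.82/34.67 = 9.572.
Resistance heating needs Ẇ_res = Q̇_H = 8240 W; the reversible heat pump needs only Ẇ_hp = Q̇_H/COP = 860.9 W.
Saving = 8240 − 860.9 = 7379 W.

7380 W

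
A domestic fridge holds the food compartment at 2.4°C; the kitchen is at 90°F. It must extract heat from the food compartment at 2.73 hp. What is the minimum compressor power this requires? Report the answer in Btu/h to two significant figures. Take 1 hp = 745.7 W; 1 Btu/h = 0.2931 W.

750 Btu/h

In absolute terms T_C = 275.55 K and T_H = 305.37 K, so ΔT = 29.82 K.
COP_Carnot = T_C/ΔT = 275.55/29.82 = 9.240.
Ẇ_min = Q̇/COP_Carnot = 2.730/9.240 = 0.2955 hp = 751.7 Btu/h.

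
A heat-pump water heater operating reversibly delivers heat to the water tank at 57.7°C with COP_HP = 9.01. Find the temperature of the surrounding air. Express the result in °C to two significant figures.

COP_HP = T_H/(T_H − T_C) gives T_H − T_C = T_H/COP.
With T_H = 330.85 K, T_C = 330.85 × (1 − 1/9.01) = 294.13 K.
Converting, 294.13 K = 20.98°C.

21 °C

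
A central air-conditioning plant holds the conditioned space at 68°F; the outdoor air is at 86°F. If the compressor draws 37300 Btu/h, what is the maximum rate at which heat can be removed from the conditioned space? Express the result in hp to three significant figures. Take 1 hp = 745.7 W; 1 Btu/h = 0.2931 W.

In absolute terms T_C = 293.15 K and T_H = 303.15 K, so ΔT = 10.00 K.
COP_Carnot = T_C/ΔT = 293.15/10.00 = 29.32.
Q̇_max = COP_Carnot × Ẇ = 29.32 × 37300 Btu/h = 1093000 Btu/h = 429.8 hp.

430 hp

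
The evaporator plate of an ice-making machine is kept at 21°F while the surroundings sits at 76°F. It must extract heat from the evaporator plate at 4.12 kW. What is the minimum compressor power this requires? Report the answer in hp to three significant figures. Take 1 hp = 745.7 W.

In absolute terms T_C = 267.04 K and T_H = 297.59 K, so ΔT = 30.56 K.
COP_Carnot = T_C/ΔT = 267.04/30.56 = 8.739.
Ẇ_min = Q̇/COP_Carnot = 4.120/8.739 = 0.4714 kW = 0.6322 hp.

0.632 hp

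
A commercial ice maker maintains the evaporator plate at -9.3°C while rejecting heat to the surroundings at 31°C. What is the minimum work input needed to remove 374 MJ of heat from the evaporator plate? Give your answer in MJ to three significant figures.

In absolute terms T_C = 263.85 K and T_H = 304.15 K, so ΔT = 40.30 K.
The reversible limit is COP_R = T_C/ΔT = 6.547, so W_min = Q_C/COP = Q_C·ΔT/T_C.
W_min = 374.0 × 40.30/263.85 = 57.12 MJ.

57.1 MJ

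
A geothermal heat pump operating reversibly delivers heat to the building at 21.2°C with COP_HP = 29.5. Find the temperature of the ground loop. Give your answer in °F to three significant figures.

52.2 °F

COP_HP = T_H/(T_H − T_C) gives T_H − T_C = T_H/COP.
With T_H = 294.35 K, T_C = 294.35 × (1 − 1/29.5) = 284.37 K.
Converting, 284.37 K = 52.20°F.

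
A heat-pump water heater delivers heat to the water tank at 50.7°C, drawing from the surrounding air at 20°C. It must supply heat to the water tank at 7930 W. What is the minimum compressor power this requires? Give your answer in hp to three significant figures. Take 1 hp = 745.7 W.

In absolute terms T_C = 293.15 K and T_H = 323.85 K, so ΔT = 30.70 K.
COP_Carnot = T_H/ΔT = 323.85/30.70 = 10.55.
Ẇ_min = Q̇/COP_Carnot = 7930/10.55 = 751.7 W = 1.008 hp.

1.01 hp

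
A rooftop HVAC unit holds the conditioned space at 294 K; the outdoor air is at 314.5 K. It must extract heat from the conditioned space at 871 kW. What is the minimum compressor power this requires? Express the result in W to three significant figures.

The reservoir spacing is ΔT = 314.5 − 294 = 20.50 K.
COP_Carnot = T_C/ΔT = 294.00/20.50 = 14.34.
Ẇ_min = Q̇/COP_Carnot = 871.0/14.34 = 60.73 kW = 60730 W.

60700 W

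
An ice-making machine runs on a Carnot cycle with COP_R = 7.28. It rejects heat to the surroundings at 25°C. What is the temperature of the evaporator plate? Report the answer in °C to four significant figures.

For a Carnot refrigerator COP_R = T_C/(T_H − T_C), so T_C = COP·T_H/(1 + COP).
With T_H = 298.15 K, T_C = 7.28 × 298.15/8.280 = 262.14 K.
Converting, 262.14 K = -11.01°C.

-11.01 °C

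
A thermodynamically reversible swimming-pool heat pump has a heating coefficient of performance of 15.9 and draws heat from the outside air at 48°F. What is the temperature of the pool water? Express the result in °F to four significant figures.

82.07 °F

COP_HP = T_H/(T_H − T_C) rearranges to T_H = COP·T_C/(COP − 1).
With T_C = 282.04 K, T_H = 15.9 × 282.04/14.90 = 300.97 K.
Converting, 300.97 K = 82.07°F.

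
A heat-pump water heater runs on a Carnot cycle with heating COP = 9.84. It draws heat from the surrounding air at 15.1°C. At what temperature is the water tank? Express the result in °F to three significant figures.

118 °F

COP_HP = T_H/(T_H − T_C) rearranges to T_H = COP·T_C/(COP − 1).
With T_C = 288.25 K, T_H = 9.84 × 288.25/8.840 = 320.86 K.
Converting, 320.86 K = 117.87°F.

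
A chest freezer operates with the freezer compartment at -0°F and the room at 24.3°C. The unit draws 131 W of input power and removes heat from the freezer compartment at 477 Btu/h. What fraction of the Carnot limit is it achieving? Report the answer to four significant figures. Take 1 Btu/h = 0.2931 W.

Converting, Q̇_C = 477.0 Btu/h = 139.8 W, so COP_actual = Q̇_C/Ẇ = 139.8/131.0 = 1.067.
In absolute terms T_C = 255.37 K and T_H = 297.45 K, so ΔT = 42.08 K.
COP_Carnot = T_C/ΔT = 255.37/42.08 = 6.069.
η_II = COP_actual/COP_Carnot = 1.067/6.069 = 0.1758.

0.1758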